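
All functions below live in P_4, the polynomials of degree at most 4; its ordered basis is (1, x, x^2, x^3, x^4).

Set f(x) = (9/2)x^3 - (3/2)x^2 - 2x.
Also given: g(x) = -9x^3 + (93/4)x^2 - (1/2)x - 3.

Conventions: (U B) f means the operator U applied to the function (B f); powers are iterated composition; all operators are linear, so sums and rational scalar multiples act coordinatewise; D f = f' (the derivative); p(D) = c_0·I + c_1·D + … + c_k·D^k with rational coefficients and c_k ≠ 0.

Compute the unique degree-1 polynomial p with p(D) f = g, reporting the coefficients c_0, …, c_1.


p(D) = -2·I + (3/2)·D, i.e. c_0 = -2, c_1 = 3/2

D^0 f = (9/2)x^3 - (3/2)x^2 - 2x
D^1 f = (27/2)x^2 - 3x - 2
matching coefficients of g against c_0 f + c_1 Df + … from the top degree down determines the c_i
solution: c_0 = -2, c_1 = 3/2


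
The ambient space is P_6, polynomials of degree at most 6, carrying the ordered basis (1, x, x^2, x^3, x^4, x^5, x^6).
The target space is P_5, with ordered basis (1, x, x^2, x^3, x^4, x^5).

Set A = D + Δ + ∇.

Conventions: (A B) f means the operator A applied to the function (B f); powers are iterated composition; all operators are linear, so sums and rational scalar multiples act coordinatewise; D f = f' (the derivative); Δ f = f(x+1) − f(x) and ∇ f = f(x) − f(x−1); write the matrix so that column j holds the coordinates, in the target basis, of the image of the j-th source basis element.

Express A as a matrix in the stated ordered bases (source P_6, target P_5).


the matrix is [[0, 3, 0, 2, 0, 2, 0]; [0, 0, 6, 0, 8, 0, 12]; [0, 0, 0, 9, 0, 20, 0]; [0, 0, 0, 0, 12, 0, 40]; [0, 0, 0, 0, 0, 15, 0]; [0, 0, 0, 0, 0, 0, 18]] (rows listed top to bottom)

image of 1: 0
image of x: 3
image of x^2: 6x
image of x^3: 9x^2 + 2
image of x^4: 12x^3 + 8x
image of x^5: 15x^4 + 20x^2 + 2
image of x^6: 18x^5 + 40x^3 + 12x
each image's coordinates form column j of the matrix


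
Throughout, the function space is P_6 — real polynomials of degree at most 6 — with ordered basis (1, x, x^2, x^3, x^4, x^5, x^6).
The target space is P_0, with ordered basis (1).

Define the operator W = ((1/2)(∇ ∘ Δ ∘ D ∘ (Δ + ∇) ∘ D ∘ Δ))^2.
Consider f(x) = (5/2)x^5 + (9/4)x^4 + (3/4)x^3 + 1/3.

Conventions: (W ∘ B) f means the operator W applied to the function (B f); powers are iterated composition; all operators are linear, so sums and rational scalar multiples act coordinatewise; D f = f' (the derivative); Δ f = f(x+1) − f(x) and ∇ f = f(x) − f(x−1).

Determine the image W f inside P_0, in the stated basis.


g(x) = 0

Δ f = (25/2)x^4 + 34x^3 + (163/4)x^2 + (95/4)x + 11/2
D Δ f = 50x^3 + 102x^2 + (163/2)x + 95/4
Δ (D ∘ Δ) f = 150x^2 + 354x + 467/2
∇ (D ∘ Δ) f = 150x^2 + 54x + 59/2
(Δ + ∇) (D ∘ Δ) f = 300x^2 + 408x + 263
D (Δ + ∇) (D ∘ Δ) f = 600x + 408
Δ D (Δ + ∇) (D ∘ Δ) f = 600
∇ Δ D (Δ + ∇) (D ∘ Δ) f = 0
((1/2)(∇ ∘ Δ ∘ D ∘ (Δ + ∇) ∘ D ∘ Δ)) f = 0
Δ ((1/2)(∇ ∘ Δ ∘ D ∘ (Δ + ∇) ∘ D ∘ Δ)) f = 0
D Δ ((1/2)(∇ ∘ Δ ∘ D ∘ (Δ + ∇) ∘ D ∘ Δ)) f = 0
Δ (D ∘ Δ) ((1/2)(∇ ∘ Δ ∘ D ∘ (Δ + ∇) ∘ D ∘ Δ)) f = 0
∇ (D ∘ Δ) ((1/2)(∇ ∘ Δ ∘ D ∘ (Δ + ∇) ∘ D ∘ Δ)) f = 0
(Δ + ∇) (D ∘ Δ) ((1/2)(∇ ∘ Δ ∘ D ∘ (Δ + ∇) ∘ D ∘ Δ)) f = 0
D (Δ + ∇) (D ∘ Δ) ((1/2)(∇ ∘ Δ ∘ D ∘ (Δ + ∇) ∘ D ∘ Δ)) f = 0
Δ D (Δ + ∇) (D ∘ Δ) ((1/2)(∇ ∘ Δ ∘ D ∘ (Δ + ∇) ∘ D ∘ Δ)) f = 0
∇ Δ D (Δ + ∇) (D ∘ Δ) ((1/2)(∇ ∘ Δ ∘ D ∘ (Δ + ∇) ∘ D ∘ Δ)) f = 0
((1/2)(∇ ∘ Δ ∘ D ∘ (Δ + ∇) ∘ D ∘ Δ)) ((1/2)(∇ ∘ Δ ∘ D ∘ (Δ + ∇) ∘ D ∘ Δ)) f = 0


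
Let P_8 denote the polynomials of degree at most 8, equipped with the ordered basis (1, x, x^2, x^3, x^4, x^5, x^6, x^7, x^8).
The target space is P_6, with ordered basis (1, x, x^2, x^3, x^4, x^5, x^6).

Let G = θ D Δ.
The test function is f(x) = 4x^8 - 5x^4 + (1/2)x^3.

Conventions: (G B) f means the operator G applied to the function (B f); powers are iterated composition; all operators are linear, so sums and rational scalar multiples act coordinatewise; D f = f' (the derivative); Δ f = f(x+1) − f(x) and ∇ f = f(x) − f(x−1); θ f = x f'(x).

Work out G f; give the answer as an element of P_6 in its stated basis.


g(x) = 1344x^6 + 3360x^5 + 4480x^4 + 3360x^3 + 1224x^2 + 167x

Δ f = 32x^7 + 112x^6 + 224x^5 + 280x^4 + 204x^3 + (167/2)x^2 + (27/2)x - 1/2
D Δ f = 224x^6 + 672x^5 + 1120x^4 + 1120x^3 + 612x^2 + 167x + 27/2
θ D Δ f = 1344x^6 + 3360x^5 + 4480x^4 + 3360x^3 + 1224x^2 + 167x


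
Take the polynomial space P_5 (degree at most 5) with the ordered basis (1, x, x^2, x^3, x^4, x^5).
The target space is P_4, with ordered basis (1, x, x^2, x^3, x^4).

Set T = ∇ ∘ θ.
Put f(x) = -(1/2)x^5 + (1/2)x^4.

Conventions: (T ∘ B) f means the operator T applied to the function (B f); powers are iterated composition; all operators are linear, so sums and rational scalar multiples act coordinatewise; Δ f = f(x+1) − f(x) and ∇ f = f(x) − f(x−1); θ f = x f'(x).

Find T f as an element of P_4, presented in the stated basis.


g(x) = -(25/2)x^4 + 33x^3 - 37x^2 + (41/2)x - 9/2

θ f = -(5/2)x^5 + 2x^4
∇ θ f = -(25/2)x^4 + 33x^3 - 37x^2 + (41/2)x - 9/2


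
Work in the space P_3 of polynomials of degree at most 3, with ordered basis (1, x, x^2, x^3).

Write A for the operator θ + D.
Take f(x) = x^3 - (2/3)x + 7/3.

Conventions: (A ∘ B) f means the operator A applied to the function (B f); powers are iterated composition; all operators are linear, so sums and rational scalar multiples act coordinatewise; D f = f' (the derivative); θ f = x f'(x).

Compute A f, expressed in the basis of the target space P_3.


the result is g(x) = 3x^3 + 3x^2 - (2/3)x - 2/3

θ f = 3x^3 - (2/3)x
D f = 3x^2 - 2/3
(θ + D) f = 3x^3 + 3x^2 - (2/3)x - 2/3


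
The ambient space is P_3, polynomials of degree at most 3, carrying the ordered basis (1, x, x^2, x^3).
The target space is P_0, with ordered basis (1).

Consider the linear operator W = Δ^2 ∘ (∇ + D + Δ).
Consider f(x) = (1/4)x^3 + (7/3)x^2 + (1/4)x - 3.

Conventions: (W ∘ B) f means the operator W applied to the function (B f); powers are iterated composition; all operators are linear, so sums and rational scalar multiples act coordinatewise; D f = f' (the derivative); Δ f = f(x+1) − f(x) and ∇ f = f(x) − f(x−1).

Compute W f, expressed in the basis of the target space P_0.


the result is g(x) = 9/2

∇ f = (3/4)x^2 + (47/12)x - 11/6
D f = (3/4)x^2 + (14/3)x + 1/4
Δ f = (3/4)x^2 + (65/12)x + 17/6
(∇ + D + Δ) f = (9/4)x^2 + 14x + 5/4
Δ (∇ + D + Δ) f = (9/2)x + 65/4
Δ Δ (∇ + D + Δ) f = 9/2


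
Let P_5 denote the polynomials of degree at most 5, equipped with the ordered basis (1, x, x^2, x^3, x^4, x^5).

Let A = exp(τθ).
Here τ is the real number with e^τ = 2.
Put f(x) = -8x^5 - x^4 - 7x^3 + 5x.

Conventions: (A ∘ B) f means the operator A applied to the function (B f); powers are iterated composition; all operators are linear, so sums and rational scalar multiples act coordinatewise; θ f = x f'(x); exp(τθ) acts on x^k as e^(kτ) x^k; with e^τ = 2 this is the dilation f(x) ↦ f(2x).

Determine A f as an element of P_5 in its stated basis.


g(x) = -256x^5 - 16x^4 - 56x^3 + 10x

exp(τθ) x^k = e^(kτ) x^k; with e^τ = 2 this sends x^k to 2^k x^k
x ↦ 2 x
x^3 ↦ 8 x^3
x^4 ↦ 16 x^4
x^5 ↦ 32 x^5
applying this coordinatewise to f: exp(τθ) f = -256x^5 - 16x^4 - 56x^3 + 10x


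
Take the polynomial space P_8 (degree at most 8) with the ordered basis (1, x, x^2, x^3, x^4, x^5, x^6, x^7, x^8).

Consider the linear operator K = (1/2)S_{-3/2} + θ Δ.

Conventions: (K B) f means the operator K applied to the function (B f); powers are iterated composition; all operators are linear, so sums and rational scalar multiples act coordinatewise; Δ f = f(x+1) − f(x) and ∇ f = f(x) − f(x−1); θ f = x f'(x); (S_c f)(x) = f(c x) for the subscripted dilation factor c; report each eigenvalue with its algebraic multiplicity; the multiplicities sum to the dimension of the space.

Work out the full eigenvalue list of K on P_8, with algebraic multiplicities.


image of 1: 1/2
image of x: -(3/4)x
image of x^2: (9/8)x^2 + 2x
image of x^3: -(27/16)x^3 + 6x^2 + 3x
image of x^4: (81/32)x^4 + 12x^3 + 12x^2 + 4x
image of x^5: -(243/64)x^5 + 20x^4 + 30x^3 + 20x^2 + 5x
image of x^6: (729/128)x^6 + 30x^5 + 60x^4 + 60x^3 + 30x^2 + 6x
image of x^7: -(2187/256)x^7 + 42x^6 + 105x^5 + 140x^4 + 105x^3 + 42x^2 + 7x
image of x^8: (6561/512)x^8 + 56x^7 + 168x^6 + 280x^5 + 280x^4 + 168x^3 + 56x^2 + 8x
the matrix is upper triangular; its diagonal is (1/2, -3/4, 9/8, -27/16, 81/32, -243/64, 729/128, -2187/256, 6561/512)
for a triangular matrix the eigenvalues are the diagonal entries, with algebraic multiplicity their repetition count

λ = -2187/256 (multiplicity 1), λ = -243/64 (multiplicity 1), λ = -27/16 (multiplicity 1), λ = -3/4 (multiplicity 1), λ = 1/2 (multiplicity 1), λ = 9/8 (multiplicity 1), λ = 81/32 (multiplicity 1), λ = 729/128 (multiplicity 1), λ = 6561/512 (multiplicity 1)


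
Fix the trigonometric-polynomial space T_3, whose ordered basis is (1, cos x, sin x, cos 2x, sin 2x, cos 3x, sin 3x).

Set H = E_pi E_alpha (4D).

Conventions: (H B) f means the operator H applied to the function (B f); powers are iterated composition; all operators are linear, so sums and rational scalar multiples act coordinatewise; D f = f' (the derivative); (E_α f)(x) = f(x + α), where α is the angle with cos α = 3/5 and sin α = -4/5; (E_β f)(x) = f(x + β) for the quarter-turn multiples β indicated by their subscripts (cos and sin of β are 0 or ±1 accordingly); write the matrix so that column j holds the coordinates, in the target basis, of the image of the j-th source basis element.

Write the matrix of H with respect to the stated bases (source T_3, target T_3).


image of 1: 0
image of cos x: -(16/5)cos x + (12/5)sin x
image of sin x: -(12/5)cos x - (16/5)sin x
image of cos 2x: (192/25)cos 2x + (56/25)sin 2x
image of sin 2x: -(56/25)cos 2x + (192/25)sin 2x
image of cos 3x: -(528/125)cos 3x - (1404/125)sin 3x
image of sin 3x: (1404/125)cos 3x - (528/125)sin 3x
each image's coordinates form column j of the matrix

the matrix is [[0, 0, 0, 0, 0, 0, 0]; [0, -16/5, -12/5, 0, 0, 0, 0]; [0, 12/5, -16/5, 0, 0, 0, 0]; [0, 0, 0, 192/25, -56/25, 0, 0]; [0, 0, 0, 56/25, 192/25, 0, 0]; [0, 0, 0, 0, 0, -528/125, 1404/125]; [0, 0, 0, 0, 0, -1404/125, -528/125]] (rows listed top to bottom)


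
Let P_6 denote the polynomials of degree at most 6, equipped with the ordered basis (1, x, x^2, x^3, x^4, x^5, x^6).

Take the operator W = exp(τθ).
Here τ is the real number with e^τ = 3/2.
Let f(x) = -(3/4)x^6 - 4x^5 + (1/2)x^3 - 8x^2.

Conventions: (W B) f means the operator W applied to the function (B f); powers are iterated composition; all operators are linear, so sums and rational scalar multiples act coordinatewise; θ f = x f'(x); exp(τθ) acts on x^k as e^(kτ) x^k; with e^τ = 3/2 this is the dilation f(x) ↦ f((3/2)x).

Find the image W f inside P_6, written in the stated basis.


exp(τθ) x^k = e^(kτ) x^k; with e^τ = 3/2 this sends x^k to (3/2)^k x^k
x^2 ↦ 9/4 x^2
x^3 ↦ 27/8 x^3
x^5 ↦ 243/32 x^5
x^6 ↦ 729/64 x^6
applying this coordinatewise to f: exp(τθ) f = -(2187/256)x^6 - (243/8)x^5 + (27/16)x^3 - 18x^2

the result is g(x) = -(2187/256)x^6 - (243/8)x^5 + (27/16)x^3 - 18x^2


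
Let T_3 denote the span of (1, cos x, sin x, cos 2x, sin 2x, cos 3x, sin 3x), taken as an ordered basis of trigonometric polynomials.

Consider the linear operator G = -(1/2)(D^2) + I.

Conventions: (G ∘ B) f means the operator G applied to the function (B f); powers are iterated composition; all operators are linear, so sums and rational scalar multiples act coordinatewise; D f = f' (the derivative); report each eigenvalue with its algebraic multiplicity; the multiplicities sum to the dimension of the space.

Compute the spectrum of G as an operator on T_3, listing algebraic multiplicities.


image of 1: 1
image of cos x: (3/2)cos x
image of sin x: (3/2)sin x
image of cos 2x: 3cos 2x
image of sin 2x: 3sin 2x
image of cos 3x: (11/2)cos 3x
image of sin 3x: (11/2)sin 3x
the matrix is diagonal; its diagonal is (1, 3/2, 3/2, 3, 3, 11/2, 11/2)
for a triangular matrix the eigenvalues are the diagonal entries, with algebraic multiplicity their repetition count

λ = 1 (multiplicity 1), λ = 3/2 (multiplicity 2), λ = 3 (multiplicity 2), λ = 11/2 (multiplicity 2)


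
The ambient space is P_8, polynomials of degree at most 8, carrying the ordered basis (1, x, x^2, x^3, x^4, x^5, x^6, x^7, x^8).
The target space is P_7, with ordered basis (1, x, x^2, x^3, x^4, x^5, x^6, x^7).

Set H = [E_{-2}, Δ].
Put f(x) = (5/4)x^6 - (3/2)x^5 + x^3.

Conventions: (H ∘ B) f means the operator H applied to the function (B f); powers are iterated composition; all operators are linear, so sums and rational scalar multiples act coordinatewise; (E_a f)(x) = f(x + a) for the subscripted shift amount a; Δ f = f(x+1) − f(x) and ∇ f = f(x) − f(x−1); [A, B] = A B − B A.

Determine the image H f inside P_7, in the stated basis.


Δ f = (15/2)x^5 + (45/4)x^4 + 10x^3 + (27/4)x^2 + 3x + 3/4
E_{-2} Δ f = (15/2)x^5 - (255/4)x^4 + 220x^3 - (1533/4)x^2 + 336x - 473/4
E_{-2} f = (5/4)x^6 - (33/2)x^5 + 90x^4 - 259x^3 + 414x^2 - 348x + 120
Δ E_{-2} f = (15/2)x^5 - (255/4)x^4 + 220x^3 - (1533/4)x^2 + 336x - 473/4
[E_{-2}, Δ] f = 0

the result is g(x) = 0


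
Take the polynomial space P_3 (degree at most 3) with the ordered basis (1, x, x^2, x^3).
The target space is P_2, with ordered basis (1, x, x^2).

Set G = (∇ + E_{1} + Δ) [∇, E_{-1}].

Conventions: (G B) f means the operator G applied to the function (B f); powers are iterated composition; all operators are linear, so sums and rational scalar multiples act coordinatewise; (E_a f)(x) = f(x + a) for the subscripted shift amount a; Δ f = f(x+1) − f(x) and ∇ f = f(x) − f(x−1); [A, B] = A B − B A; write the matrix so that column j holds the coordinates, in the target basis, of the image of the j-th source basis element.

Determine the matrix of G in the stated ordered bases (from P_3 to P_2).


image of 1: 0
image of x: 0
image of x^2: 0
image of x^3: 0
each image's coordinates form column j of the matrix

the matrix is [[0, 0, 0, 0]; [0, 0, 0, 0]; [0, 0, 0, 0]] (rows listed top to bottom)


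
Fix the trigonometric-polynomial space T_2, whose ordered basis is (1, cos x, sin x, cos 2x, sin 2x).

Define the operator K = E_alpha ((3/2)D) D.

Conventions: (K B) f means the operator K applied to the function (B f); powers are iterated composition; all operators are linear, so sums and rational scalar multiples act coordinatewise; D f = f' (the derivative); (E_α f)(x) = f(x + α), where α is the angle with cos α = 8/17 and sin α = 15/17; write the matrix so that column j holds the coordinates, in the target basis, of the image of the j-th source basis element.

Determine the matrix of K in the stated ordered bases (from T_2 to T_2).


image of 1: 0
image of cos x: -(12/17)cos x + (45/34)sin x
image of sin x: -(45/34)cos x - (12/17)sin x
image of cos 2x: (966/289)cos 2x + (1440/289)sin 2x
image of sin 2x: -(1440/289)cos 2x + (966/289)sin 2x
each image's coordinates form column j of the matrix

the matrix is [[0, 0, 0, 0, 0]; [0, -12/17, -45/34, 0, 0]; [0, 45/34, -12/17, 0, 0]; [0, 0, 0, 966/289, -1440/289]; [0, 0, 0, 1440/289, 966/289]] (rows listed top to bottom)


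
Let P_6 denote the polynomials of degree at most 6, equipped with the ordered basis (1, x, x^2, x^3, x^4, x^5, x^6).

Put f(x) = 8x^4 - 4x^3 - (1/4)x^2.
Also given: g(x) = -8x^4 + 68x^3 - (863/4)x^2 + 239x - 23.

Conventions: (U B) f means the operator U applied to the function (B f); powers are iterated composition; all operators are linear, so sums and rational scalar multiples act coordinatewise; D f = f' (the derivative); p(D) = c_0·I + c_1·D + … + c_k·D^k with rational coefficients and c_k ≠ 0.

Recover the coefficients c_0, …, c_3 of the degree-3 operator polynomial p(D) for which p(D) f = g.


D^0 f = 8x^4 - 4x^3 - (1/4)x^2
D^1 f = 32x^3 - 12x^2 - (1/2)x
D^2 f = 96x^2 - 24x - 1/2
D^3 f = 192x - 24
matching coefficients of g against c_0 f + c_1 Df + … from the top degree down determines the c_i
solution: c_0 = -1, c_1 = 2, c_2 = -2, c_3 = 1

c_0 = -1, c_1 = 2, c_2 = -2, c_3 = 1


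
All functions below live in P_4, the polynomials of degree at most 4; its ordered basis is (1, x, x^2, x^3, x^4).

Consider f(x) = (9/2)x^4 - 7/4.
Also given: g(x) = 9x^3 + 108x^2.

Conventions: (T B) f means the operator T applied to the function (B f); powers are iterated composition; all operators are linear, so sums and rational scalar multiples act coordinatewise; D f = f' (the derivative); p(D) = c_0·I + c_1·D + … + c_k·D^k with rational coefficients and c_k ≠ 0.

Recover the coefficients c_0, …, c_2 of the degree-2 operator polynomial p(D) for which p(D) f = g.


p(D) = (1/2)·D + 2·D^2, i.e. c_0 = 0, c_1 = 1/2, c_2 = 2

D^0 f = (9/2)x^4 - 7/4
D^1 f = 18x^3
D^2 f = 54x^2
matching coefficients of g against c_0 f + c_1 Df + … from the top degree down determines the c_i
solution: c_0 = 0, c_1 = 1/2, c_2 = 2


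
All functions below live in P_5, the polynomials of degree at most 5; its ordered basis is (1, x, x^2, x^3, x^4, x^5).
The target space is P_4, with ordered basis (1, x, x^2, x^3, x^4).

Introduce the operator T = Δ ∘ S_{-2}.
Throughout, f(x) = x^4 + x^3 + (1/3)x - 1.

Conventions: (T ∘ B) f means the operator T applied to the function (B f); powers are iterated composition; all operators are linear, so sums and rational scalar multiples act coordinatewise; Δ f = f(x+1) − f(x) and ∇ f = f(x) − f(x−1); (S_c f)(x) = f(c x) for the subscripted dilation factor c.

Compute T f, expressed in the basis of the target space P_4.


g(x) = 64x^3 + 72x^2 + 40x + 22/3

S_{-2} f = 16x^4 - 8x^3 - (2/3)x - 1
Δ S_{-2} f = 64x^3 + 72x^2 + 40x + 22/3


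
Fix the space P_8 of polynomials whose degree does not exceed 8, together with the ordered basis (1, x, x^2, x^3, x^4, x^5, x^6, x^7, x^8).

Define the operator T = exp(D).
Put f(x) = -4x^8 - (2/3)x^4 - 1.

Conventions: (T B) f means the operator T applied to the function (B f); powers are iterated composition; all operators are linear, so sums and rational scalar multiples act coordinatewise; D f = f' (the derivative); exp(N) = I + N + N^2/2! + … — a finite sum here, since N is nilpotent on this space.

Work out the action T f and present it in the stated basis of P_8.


the image equals g(x) = -4x^8 - 32x^7 - 112x^6 - 224x^5 - (842/3)x^4 - (680/3)x^3 - 116x^2 - (104/3)x - 17/3

order-1 term: -32x^7 - (8/3)x^3
order-2 term: -112x^6 - 4x^2
order-3 term: -224x^5 - (8/3)x
order-4 term: -280x^4 - 2/3
order-5 term: -224x^3
order-6 term: -112x^2
order-7 term: -32x
order-8 term: -4
the series for exp(D) f terminates at order 8
exp(D) f = -4x^8 - 32x^7 - 112x^6 - 224x^5 - (842/3)x^4 - (680/3)x^3 - 116x^2 - (104/3)x - 17/3


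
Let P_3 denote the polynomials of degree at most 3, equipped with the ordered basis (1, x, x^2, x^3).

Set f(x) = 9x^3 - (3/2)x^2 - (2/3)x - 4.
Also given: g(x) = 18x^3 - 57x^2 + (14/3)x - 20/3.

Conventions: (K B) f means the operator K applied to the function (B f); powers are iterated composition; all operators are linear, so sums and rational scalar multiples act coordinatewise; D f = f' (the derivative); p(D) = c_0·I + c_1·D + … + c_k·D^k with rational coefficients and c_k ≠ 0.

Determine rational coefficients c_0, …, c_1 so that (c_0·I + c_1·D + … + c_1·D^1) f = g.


c_0 = 2, c_1 = -2

D^0 f = 9x^3 - (3/2)x^2 - (2/3)x - 4
D^1 f = 27x^2 - 3x - 2/3
matching coefficients of g against c_0 f + c_1 Df + … from the top degree down determines the c_i
solution: c_0 = 2, c_1 = -2


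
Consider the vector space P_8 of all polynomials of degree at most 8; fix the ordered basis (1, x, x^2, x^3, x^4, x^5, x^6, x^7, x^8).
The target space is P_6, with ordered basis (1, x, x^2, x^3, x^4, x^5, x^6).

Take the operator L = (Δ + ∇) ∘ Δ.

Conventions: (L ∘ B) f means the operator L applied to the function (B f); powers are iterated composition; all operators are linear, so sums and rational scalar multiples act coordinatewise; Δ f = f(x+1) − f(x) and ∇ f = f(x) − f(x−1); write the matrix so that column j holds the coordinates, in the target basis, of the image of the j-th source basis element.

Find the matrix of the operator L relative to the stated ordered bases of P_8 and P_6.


the matrix is [[0, 0, 4, 6, 16, 30, 64, 126, 256]; [0, 0, 0, 12, 24, 80, 180, 448, 1008]; [0, 0, 0, 0, 24, 60, 240, 630, 1792]; [0, 0, 0, 0, 0, 40, 120, 560, 1680]; [0, 0, 0, 0, 0, 0, 60, 210, 1120]; [0, 0, 0, 0, 0, 0, 0, 84, 336]; [0, 0, 0, 0, 0, 0, 0, 0, 112]] (rows listed top to bottom)

image of 1: 0
image of x: 0
image of x^2: 4
image of x^3: 12x + 6
image of x^4: 24x^2 + 24x + 16
image of x^5: 40x^3 + 60x^2 + 80x + 30
image of x^6: 60x^4 + 120x^3 + 240x^2 + 180x + 64
image of x^7: 84x^5 + 210x^4 + 560x^3 + 630x^2 + 448x + 126
image of x^8: 112x^6 + 336x^5 + 1120x^4 + 1680x^3 + 1792x^2 + 1008x + 256
each image's coordinates form column j of the matrix


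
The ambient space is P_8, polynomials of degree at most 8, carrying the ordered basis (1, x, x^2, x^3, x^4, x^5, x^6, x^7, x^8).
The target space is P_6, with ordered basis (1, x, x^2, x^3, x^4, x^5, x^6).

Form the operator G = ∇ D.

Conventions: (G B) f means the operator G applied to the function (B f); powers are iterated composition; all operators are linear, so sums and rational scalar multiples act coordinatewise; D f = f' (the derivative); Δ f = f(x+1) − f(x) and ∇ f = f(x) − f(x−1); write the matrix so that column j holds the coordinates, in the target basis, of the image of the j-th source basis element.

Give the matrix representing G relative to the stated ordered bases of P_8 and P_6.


image of 1: 0
image of x: 0
image of x^2: 2
image of x^3: 6x - 3
image of x^4: 12x^2 - 12x + 4
image of x^5: 20x^3 - 30x^2 + 20x - 5
image of x^6: 30x^4 - 60x^3 + 60x^2 - 30x + 6
image of x^7: 42x^5 - 105x^4 + 140x^3 - 105x^2 + 42x - 7
image of x^8: 56x^6 - 168x^5 + 280x^4 - 280x^3 + 168x^2 - 56x + 8
each image's coordinates form column j of the matrix

the matrix is [[0, 0, 2, -3, 4, -5, 6, -7, 8]; [0, 0, 0, 6, -12, 20, -30, 42, -56]; [0, 0, 0, 0, 12, -30, 60, -105, 168]; [0, 0, 0, 0, 0, 20, -60, 140, -280]; [0, 0, 0, 0, 0, 0, 30, -105, 280]; [0, 0, 0, 0, 0, 0, 0, 42, -168]; [0, 0, 0, 0, 0, 0, 0, 0, 56]] (rows listed top to bottom)


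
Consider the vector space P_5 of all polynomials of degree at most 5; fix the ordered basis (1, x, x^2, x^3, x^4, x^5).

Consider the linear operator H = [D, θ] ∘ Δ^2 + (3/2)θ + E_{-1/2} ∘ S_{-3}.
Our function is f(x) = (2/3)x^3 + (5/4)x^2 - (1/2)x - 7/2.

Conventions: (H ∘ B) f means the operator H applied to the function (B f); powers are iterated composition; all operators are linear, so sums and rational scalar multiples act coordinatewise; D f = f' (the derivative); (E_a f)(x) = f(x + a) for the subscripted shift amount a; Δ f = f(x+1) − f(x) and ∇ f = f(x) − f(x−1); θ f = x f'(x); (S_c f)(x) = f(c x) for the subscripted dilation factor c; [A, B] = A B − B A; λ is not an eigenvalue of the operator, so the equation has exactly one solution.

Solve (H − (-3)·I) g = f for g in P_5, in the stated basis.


write g with unknown coordinates in the stated basis and equate coefficients in (H − (-3)·I) g = f
solving from the highest basis element down gives g = -(4/117)x^3 + (137/780)x^2 + (101/390)x - 2473/2496
check: H g = (10/13)x^3 + (47/65)x^2 - (83/65)x - 439/832
so H g − (-3)·g = (2/3)x^3 + (5/4)x^2 - (1/2)x - 7/2 = f ✓

the result is g(x) = -(4/117)x^3 + (137/780)x^2 + (101/390)x - 2473/2496


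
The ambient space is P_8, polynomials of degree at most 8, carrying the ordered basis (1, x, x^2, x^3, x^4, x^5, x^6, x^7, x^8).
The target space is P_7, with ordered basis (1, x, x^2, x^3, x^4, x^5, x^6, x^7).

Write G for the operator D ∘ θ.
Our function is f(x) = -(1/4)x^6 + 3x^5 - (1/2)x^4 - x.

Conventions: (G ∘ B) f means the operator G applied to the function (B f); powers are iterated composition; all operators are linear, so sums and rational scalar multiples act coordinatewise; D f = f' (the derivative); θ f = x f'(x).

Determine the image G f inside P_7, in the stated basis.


θ f = -(3/2)x^6 + 15x^5 - 2x^4 - x
D θ f = -9x^5 + 75x^4 - 8x^3 - 1

g(x) = -9x^5 + 75x^4 - 8x^3 - 1


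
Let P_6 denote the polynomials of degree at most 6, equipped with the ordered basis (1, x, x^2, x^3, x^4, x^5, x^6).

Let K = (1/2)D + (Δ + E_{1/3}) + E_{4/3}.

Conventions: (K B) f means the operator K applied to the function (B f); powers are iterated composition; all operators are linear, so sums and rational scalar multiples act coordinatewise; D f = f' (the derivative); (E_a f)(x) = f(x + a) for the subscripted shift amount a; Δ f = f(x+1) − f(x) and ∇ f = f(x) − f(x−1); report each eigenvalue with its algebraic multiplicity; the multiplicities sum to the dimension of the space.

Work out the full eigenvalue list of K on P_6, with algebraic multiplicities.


image of 1: 2
image of x: 2x + 19/6
image of x^2: 2x^2 + (19/3)x + 26/9
image of x^3: 2x^3 + (19/2)x^2 + (26/3)x + 92/27
image of x^4: 2x^4 + (38/3)x^3 + (52/3)x^2 + (368/27)x + 338/81
image of x^5: 2x^5 + (95/6)x^4 + (260/9)x^3 + (920/27)x^2 + (1690/81)x + 1268/243
image of x^6: 2x^6 + 19x^5 + (130/3)x^4 + (1840/27)x^3 + (1690/27)x^2 + (2536/81)x + 4826/729
the matrix is upper triangular; its diagonal is (2, 2, 2, 2, 2, 2, 2)
for a triangular matrix the eigenvalues are the diagonal entries, with algebraic multiplicity their repetition count

λ = 2 (multiplicity 7)


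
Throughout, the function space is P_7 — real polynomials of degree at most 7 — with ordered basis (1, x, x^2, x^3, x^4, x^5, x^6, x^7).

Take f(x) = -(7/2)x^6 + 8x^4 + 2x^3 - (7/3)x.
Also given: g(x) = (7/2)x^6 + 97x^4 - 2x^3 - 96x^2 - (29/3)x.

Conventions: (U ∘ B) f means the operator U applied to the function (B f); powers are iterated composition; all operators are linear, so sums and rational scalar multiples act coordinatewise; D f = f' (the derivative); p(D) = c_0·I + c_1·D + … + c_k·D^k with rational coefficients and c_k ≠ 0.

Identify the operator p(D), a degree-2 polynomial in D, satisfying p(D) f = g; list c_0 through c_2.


D^0 f = -(7/2)x^6 + 8x^4 + 2x^3 - (7/3)x
D^1 f = -21x^5 + 32x^3 + 6x^2 - 7/3
D^2 f = -105x^4 + 96x^2 + 12x
matching coefficients of g against c_0 f + c_1 Df + … from the top degree down determines the c_i
solution: c_0 = -1, c_1 = 0, c_2 = -1

c_0 = -1, c_1 = 0, c_2 = -1


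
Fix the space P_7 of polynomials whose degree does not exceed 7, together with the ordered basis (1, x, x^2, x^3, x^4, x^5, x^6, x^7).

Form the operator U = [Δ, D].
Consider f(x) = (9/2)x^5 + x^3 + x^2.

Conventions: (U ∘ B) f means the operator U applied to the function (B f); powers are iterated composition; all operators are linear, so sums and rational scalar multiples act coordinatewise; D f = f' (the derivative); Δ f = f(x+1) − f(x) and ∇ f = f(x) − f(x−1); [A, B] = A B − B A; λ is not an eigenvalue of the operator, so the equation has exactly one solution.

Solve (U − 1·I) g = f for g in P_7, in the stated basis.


write g with unknown coordinates in the stated basis and equate coefficients in (U − 1·I) g = f
solving from the highest basis element down gives g = -(9/2)x^5 - x^3 - x^2
check: U g = 0
so U g − 1·g = (9/2)x^5 + x^3 + x^2 = f ✓

the image equals g(x) = -(9/2)x^5 - x^3 - x^2


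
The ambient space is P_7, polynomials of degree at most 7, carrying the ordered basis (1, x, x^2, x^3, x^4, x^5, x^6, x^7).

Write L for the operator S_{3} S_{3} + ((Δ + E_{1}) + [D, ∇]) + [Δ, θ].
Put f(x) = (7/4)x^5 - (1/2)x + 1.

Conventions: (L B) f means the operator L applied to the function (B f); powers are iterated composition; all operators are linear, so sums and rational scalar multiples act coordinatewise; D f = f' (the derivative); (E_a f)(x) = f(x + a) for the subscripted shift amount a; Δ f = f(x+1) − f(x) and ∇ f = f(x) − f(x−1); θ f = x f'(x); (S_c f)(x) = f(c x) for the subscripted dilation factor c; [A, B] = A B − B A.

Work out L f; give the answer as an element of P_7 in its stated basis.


the result is g(x) = (206675/2)x^5 + (105/4)x^4 + 70x^3 + (175/2)x^2 + (95/2)x + 51/4

S_{3} f = (1701/4)x^5 - (3/2)x + 1
S_{3} S_{3} f = (413343/4)x^5 - (9/2)x + 1
Δ f = (35/4)x^4 + (35/2)x^3 + (35/2)x^2 + (35/4)x + 5/4
E_{1} f = (7/4)x^5 + (35/4)x^4 + (35/2)x^3 + (35/2)x^2 + (33/4)x + 9/4
(Δ + E_{1}) f = (7/4)x^5 + (35/2)x^4 + 35x^3 + 35x^2 + 17x + 7/2
∇ f = (35/4)x^4 - (35/2)x^3 + (35/2)x^2 - (35/4)x + 5/4
D ∇ f = 35x^3 - (105/2)x^2 + 35x - 35/4
D f = (35/4)x^4 - 1/2
∇ D f = 35x^3 - (105/2)x^2 + 35x - 35/4
[D, ∇] f = 0
((Δ + E_{1}) + [D, ∇]) f = (7/4)x^5 + (35/2)x^4 + 35x^3 + 35x^2 + 17x + 7/2
θ f = (35/4)x^5 - (1/2)x
Δ θ f = (175/4)x^4 + (175/2)x^3 + (175/2)x^2 + (175/4)x + 33/4
Δ f = (35/4)x^4 + (35/2)x^3 + (35/2)x^2 + (35/4)x + 5/4
θ Δ f = 35x^4 + (105/2)x^3 + 35x^2 + (35/4)x
[Δ, θ] f = (35/4)x^4 + 35x^3 + (105/2)x^2 + 35x + 33/4
(S_{3} S_{3} + ((Δ + E_{1}) + [D, ∇]) + [Δ, θ]) f = (206675/2)x^5 + (105/4)x^4 + 70x^3 + (175/2)x^2 + (95/2)x + 51/4


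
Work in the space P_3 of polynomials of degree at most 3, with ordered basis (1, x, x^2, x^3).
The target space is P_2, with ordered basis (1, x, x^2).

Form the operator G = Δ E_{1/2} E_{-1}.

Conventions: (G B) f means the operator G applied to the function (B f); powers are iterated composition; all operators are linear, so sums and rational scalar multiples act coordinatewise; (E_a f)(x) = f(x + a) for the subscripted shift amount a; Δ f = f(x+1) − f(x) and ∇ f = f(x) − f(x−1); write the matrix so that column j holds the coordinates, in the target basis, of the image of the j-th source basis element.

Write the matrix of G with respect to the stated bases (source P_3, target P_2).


the matrix is [[0, 1, 0, 1/4]; [0, 0, 2, 0]; [0, 0, 0, 3]] (rows listed top to bottom)

image of 1: 0
image of x: 1
image of x^2: 2x
image of x^3: 3x^2 + 1/4
each image's coordinates form column j of the matrix


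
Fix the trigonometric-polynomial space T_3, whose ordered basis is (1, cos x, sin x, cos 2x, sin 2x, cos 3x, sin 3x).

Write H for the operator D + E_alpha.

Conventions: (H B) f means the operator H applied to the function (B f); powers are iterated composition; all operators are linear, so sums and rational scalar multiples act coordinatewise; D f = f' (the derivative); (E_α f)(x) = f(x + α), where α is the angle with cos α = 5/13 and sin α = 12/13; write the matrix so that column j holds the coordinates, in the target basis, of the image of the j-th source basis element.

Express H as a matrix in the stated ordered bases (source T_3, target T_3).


the matrix is [[1, 0, 0, 0, 0, 0, 0]; [0, 5/13, 25/13, 0, 0, 0, 0]; [0, -25/13, 5/13, 0, 0, 0, 0]; [0, 0, 0, -119/169, 458/169, 0, 0]; [0, 0, 0, -458/169, -119/169, 0, 0]; [0, 0, 0, 0, 0, -2035/2197, 5763/2197]; [0, 0, 0, 0, 0, -5763/2197, -2035/2197]] (rows listed top to bottom)

image of 1: 1
image of cos x: (5/13)cos x - (25/13)sin x
image of sin x: (25/13)cos x + (5/13)sin x
image of cos 2x: -(119/169)cos 2x - (458/169)sin 2x
image of sin 2x: (458/169)cos 2x - (119/169)sin 2x
image of cos 3x: -(2035/2197)cos 3x - (5763/2197)sin 3x
image of sin 3x: (5763/2197)cos 3x - (2035/2197)sin 3x
each image's coordinates form column j of the matrix


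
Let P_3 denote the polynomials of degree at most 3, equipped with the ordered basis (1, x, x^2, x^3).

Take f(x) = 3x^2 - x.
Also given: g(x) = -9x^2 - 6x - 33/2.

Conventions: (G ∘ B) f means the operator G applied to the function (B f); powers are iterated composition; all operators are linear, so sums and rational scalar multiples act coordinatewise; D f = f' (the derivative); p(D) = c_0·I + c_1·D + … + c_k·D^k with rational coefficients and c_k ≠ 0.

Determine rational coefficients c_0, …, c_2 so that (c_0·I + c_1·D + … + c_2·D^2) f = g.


p(D) = -3·I − (3/2)·D − 3·D^2, i.e. c_0 = -3, c_1 = -3/2, c_2 = -3

D^0 f = 3x^2 - x
D^1 f = 6x - 1
D^2 f = 6
matching coefficients of g against c_0 f + c_1 Df + … from the top degree down determines the c_i
solution: c_0 = -3, c_1 = -3/2, c_2 = -3


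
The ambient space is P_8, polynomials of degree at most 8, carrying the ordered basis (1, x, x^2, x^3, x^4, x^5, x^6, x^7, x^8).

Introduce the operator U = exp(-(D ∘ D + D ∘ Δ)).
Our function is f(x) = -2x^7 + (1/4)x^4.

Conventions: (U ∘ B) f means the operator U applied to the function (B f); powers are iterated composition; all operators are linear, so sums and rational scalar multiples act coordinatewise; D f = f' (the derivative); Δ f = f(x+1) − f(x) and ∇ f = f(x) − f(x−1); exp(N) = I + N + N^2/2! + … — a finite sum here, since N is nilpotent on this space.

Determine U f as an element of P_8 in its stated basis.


order-1 term: 168x^5 + 210x^4 + 280x^3 + 204x^2 + 81x + 13
order-2 term: -3360x^3 - 5040x^2 - 4620x - 1668
order-3 term: 13440x + 10080
the series for exp(-(D ∘ D + D ∘ Δ)) f terminates at order 3
exp(-(D ∘ D + D ∘ Δ)) f = -2x^7 + 168x^5 + (841/4)x^4 - 3080x^3 - 4836x^2 + 8901x + 8425

g(x) = -2x^7 + 168x^5 + (841/4)x^4 - 3080x^3 - 4836x^2 + 8901x + 8425


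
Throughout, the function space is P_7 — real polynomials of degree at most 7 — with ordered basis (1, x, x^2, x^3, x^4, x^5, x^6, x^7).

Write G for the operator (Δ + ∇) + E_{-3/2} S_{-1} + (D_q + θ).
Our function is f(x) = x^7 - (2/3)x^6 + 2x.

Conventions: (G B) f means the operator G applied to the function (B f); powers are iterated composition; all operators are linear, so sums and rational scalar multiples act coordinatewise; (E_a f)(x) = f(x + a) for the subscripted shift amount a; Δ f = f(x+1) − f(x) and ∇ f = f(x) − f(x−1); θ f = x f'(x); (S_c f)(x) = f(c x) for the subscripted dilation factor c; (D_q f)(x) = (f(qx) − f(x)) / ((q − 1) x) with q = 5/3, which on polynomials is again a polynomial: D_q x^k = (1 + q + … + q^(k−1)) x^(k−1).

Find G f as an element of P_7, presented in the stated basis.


the image equals g(x) = 6x^7 + (104855/1458)x^6 - (203197/2916)x^5 + (1325/8)x^4 - (7625/48)x^3 + (4827/32)x^2 - (3671/64)x + 2623/128

Δ f = 7x^6 + 17x^5 + 25x^4 + (65/3)x^3 + 11x^2 + 3x + 7/3
∇ f = 7x^6 - 25x^5 + 45x^4 - (145/3)x^3 + 31x^2 - 11x + 11/3
(Δ + ∇) f = 14x^6 - 8x^5 + 70x^4 - (80/3)x^3 + 42x^2 - 8x + 6
S_{-1} f = -x^7 - (2/3)x^6 - 2x
E_{-3/2} S_{-1} f = -x^7 + (59/6)x^6 - (165/4)x^5 + (765/8)x^4 - (2115/16)x^3 + (3483/32)x^2 - (3287/64)x + 1599/128
D_q f = (37969/729)x^6 - (14896/729)x^5 + 2
θ f = 7x^7 - 4x^6 + 2x
(D_q + θ) f = 7x^7 + (35053/729)x^6 - (14896/729)x^5 + 2x + 2
((Δ + ∇) + E_{-3/2} S_{-1} + (D_q + θ)) f = 6x^7 + (104855/1458)x^6 - (203197/2916)x^5 + (1325/8)x^4 - (7625/48)x^3 + (4827/32)x^2 - (3671/64)x + 2623/128


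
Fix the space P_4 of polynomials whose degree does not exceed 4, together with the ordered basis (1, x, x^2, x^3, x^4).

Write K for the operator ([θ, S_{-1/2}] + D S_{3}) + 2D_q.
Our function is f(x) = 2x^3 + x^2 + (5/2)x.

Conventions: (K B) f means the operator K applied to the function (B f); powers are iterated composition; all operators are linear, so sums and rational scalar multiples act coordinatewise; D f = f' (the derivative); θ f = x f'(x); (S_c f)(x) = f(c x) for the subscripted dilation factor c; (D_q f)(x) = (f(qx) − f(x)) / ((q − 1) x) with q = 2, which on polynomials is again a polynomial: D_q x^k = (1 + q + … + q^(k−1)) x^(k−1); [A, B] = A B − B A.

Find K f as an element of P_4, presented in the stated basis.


g(x) = 190x^2 + 24x + 25/2

S_{-1/2} f = -(1/4)x^3 + (1/4)x^2 - (5/4)x
θ S_{-1/2} f = -(3/4)x^3 + (1/2)x^2 - (5/4)x
θ f = 6x^3 + 2x^2 + (5/2)x
S_{-1/2} θ f = -(3/4)x^3 + (1/2)x^2 - (5/4)x
[θ, S_{-1/2}] f = 0
S_{3} f = 54x^3 + 9x^2 + (15/2)x
D S_{3} f = 162x^2 + 18x + 15/2
([θ, S_{-1/2}] + D S_{3}) f = 162x^2 + 18x + 15/2
D_q f = 14x^2 + 3x + 5/2
(2D_q) f = 28x^2 + 6x + 5
(([θ, S_{-1/2}] + D S_{3}) + 2D_q) f = 190x^2 + 24x + 25/2


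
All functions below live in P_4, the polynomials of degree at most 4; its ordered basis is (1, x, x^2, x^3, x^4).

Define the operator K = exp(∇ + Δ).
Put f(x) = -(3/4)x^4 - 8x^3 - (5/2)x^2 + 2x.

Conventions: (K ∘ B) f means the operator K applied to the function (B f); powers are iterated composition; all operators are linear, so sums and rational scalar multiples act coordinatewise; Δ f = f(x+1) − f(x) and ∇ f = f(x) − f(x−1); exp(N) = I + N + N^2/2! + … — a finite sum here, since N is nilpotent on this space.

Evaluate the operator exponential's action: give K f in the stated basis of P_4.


order-1 term: -6x^3 - 48x^2 - 16x - 12
order-2 term: -18x^2 - 96x - 22
order-3 term: -24x - 64
order-4 term: -12
the series for exp(∇ + Δ) f terminates at order 4
exp(∇ + Δ) f = -(3/4)x^4 - 14x^3 - (137/2)x^2 - 134x - 110

g(x) = -(3/4)x^4 - 14x^3 - (137/2)x^2 - 134x - 110


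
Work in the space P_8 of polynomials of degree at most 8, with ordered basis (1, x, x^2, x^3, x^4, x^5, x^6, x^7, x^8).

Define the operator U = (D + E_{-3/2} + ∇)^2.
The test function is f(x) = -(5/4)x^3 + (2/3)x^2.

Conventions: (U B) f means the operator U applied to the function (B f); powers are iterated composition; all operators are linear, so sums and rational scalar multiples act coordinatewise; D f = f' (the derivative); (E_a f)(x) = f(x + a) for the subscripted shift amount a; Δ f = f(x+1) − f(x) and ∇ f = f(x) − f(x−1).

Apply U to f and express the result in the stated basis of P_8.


D f = -(15/4)x^2 + (4/3)x
E_{-3/2} f = -(5/4)x^3 + (151/24)x^2 - (167/16)x + 183/32
∇ f = -(15/4)x^2 + (61/12)x - 23/12
(D + E_{-3/2} + ∇) f = -(5/4)x^3 - (29/24)x^2 - (193/48)x + 365/96
D (D + E_{-3/2} + ∇) f = -(15/4)x^2 - (29/12)x - 193/48
E_{-3/2} (D + E_{-3/2} + ∇) f = -(5/4)x^3 + (53/12)x^2 - (53/6)x + 34/3
∇ (D + E_{-3/2} + ∇) f = -(15/4)x^2 + (4/3)x - 65/16
(D + E_{-3/2} + ∇) (D + E_{-3/2} + ∇) f = -(5/4)x^3 - (37/12)x^2 - (119/12)x + 13/4

g(x) = -(5/4)x^3 - (37/12)x^2 - (119/12)x + 13/4


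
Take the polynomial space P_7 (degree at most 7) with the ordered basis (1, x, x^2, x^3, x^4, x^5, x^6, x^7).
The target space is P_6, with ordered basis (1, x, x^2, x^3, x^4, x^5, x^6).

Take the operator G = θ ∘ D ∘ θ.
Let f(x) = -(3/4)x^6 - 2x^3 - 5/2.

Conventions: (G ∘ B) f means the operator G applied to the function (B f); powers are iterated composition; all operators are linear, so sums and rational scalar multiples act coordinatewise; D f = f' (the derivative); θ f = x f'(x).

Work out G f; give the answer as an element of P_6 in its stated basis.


g(x) = -135x^5 - 36x^2

θ f = -(9/2)x^6 - 6x^3
D θ f = -27x^5 - 18x^2
θ D θ f = -135x^5 - 36x^2


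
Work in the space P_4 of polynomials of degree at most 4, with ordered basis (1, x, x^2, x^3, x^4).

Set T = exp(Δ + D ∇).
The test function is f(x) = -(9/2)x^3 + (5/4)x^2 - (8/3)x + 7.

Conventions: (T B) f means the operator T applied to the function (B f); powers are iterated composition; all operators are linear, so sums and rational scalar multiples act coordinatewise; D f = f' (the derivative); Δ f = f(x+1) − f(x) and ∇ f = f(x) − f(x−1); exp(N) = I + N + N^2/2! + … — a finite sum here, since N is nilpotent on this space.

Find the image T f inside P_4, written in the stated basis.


g(x) = -(9/2)x^3 - (49/4)x^2 - (325/6)x - 80/3

order-1 term: -(27/2)x^2 - 38x + 121/12
order-2 term: -(27/2)x - 157/4
order-3 term: -9/2
the series for exp(Δ + D ∇) f terminates at order 3
exp(Δ + D ∇) f = -(9/2)x^3 - (49/4)x^2 - (325/6)x - 80/3


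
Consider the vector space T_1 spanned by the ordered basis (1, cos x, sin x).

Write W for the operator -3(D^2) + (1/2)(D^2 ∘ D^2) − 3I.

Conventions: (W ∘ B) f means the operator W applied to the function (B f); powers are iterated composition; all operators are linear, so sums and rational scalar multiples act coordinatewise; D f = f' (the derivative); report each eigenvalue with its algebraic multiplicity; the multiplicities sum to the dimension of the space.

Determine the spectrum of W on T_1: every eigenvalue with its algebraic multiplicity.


λ = -3 (multiplicity 1), λ = 1/2 (multiplicity 2)

image of 1: -3
image of cos x: (1/2)cos x
image of sin x: (1/2)sin x
the matrix is diagonal; its diagonal is (-3, 1/2, 1/2)
for a triangular matrix the eigenvalues are the diagonal entries, with algebraic multiplicity their repetition count
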